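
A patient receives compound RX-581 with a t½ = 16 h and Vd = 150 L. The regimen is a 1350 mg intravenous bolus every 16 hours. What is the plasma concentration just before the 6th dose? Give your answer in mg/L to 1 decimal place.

f = (1/2)^(τ/t½) = (1/2)^(16/16) ≈ 0.5000.
C₀ = D/Vd = 1350/150 ≈ 9.000 mg/L.
Before the 6th dose, 5 doses have been given. Superposition: Cmin = C₀·(f + f² + … + f^5).
≈ 9.000 × (0.5000 + 0.2500 + 0.1250 + 0.0625 + 0.0313) ≈ 9.000 × 0.9688 ≈ 8.719 mg/L.

8.7 mg/L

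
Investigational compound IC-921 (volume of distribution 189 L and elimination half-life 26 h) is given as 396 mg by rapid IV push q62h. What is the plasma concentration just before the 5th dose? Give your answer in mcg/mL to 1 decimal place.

f = (1/2)^(τ/t½) = (1/2)^(62/26) ≈ 0.1915.
C₀ = D/Vd = 396/189 ≈ 2.095 mcg/mL.
Before the 5th dose, 4 doses have been given. Superposition: Cmin = C₀·(f + f² + … + f^4).
≈ 2.095 × (0.1915 + 0.0367 + 0.0070 + 0.0013) ≈ 2.095 × 0.2365 ≈ 0.495 mcg/mL.

0.5 mcg/mL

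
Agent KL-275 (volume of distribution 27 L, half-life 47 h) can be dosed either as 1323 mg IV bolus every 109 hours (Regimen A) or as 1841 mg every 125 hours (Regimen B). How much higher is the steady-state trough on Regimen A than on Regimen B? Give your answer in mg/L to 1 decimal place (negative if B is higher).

Regimen A: f = (1/2)^(109/47) ≈ 0.2004; Cmin,ss = (1323/27)·f/(1−f) ≈ 12.281 mg/L.
Regimen B: f = (1/2)^(125/47) ≈ 0.1583; Cmin,ss = (1841/27)·f/(1−f) ≈ 12.824 mg/L.
Difference ≈ 12.281 − 12.824 ≈ -0.543 mg/L.

-0.5 mg/L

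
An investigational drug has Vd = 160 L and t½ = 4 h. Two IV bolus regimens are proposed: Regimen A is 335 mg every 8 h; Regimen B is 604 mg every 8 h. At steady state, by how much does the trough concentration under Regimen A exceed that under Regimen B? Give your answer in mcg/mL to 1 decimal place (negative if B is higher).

Regimen A: f = (1/2)^(8/4) ≈ 0.2500; Cmin,ss = (335/160)·f/(1−f) ≈ 0.698 mcg/mL.
Regimen B: f = (1/2)^(8/4) ≈ 0.2500; Cmin,ss = (604/160)·f/(1−f) ≈ 1.258 mcg/mL.
Difference ≈ 0.698 − 1.258 ≈ -0.560 mcg/mL.

-0.6 mcg/mL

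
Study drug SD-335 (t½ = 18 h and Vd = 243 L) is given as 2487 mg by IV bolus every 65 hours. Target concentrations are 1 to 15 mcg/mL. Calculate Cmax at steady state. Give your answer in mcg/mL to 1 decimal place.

k = ln2/t½ = ln2/18 ≈ 0.038508 h⁻¹; fraction remaining f = e^(−kτ) = e^(−0.038508×65) ≈ 0.0818.
Accumulation ratio R = 1/(1 − f) ≈ 1/0.9182 ≈ 1.0891.
Each bolus raises the concentration by D/Vd = 2487/243 ≈ 10.235 mcg/mL.
Steady-state peak Cmax,ss = C₀·R ≈ 10.235 × 1.0891 ≈ 11.147 mcg/mL.
Peak 11.1 mcg/mL vs MTC 15 mcg/mL: below toxic threshold.

11.1 mcg/mL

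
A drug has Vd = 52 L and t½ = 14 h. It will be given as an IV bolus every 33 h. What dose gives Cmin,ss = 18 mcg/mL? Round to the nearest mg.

3860 mg

τ/t½ = 33/14 ≈ 2.3571, so f = (1/2)^(33/14) ≈ 0.195177.
Cmin,ss = (D/Vd)·f/(1−f), so D = Cmin,ss·Vd·(1−f)/f.
D = 18 × 52 × (1−f)/f ≈ 18 × 52 × 4.12355 ≈ 3859.64 mg.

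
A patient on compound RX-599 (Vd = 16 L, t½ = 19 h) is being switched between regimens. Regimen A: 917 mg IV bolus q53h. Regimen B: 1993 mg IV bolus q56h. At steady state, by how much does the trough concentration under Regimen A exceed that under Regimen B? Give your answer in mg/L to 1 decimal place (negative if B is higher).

-8.9 mg/L

Regimen A: f = (1/2)^(53/19) ≈ 0.1446; Cmin,ss = (917/16)·f/(1−f) ≈ 9.688 mg/L.
Regimen B: f = (1/2)^(56/19) ≈ 0.1296; Cmin,ss = (1993/16)·f/(1−f) ≈ 18.547 mg/L.
Difference ≈ 9.688 − 18.547 ≈ -8.859 mg/L.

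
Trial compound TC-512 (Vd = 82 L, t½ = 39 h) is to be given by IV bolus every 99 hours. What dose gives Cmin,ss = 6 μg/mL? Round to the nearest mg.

2366 mg

τ/t½ = 99/39 ≈ 2.5385, so f = (1/2)^(99/39) ≈ 0.172126.
Cmin,ss = (D/Vd)·f/(1−f), so D = Cmin,ss·Vd·(1−f)/f.
D = 6 × 82 × (1−f)/f ≈ 6 × 82 × 4.80970 ≈ 2366.37 mg.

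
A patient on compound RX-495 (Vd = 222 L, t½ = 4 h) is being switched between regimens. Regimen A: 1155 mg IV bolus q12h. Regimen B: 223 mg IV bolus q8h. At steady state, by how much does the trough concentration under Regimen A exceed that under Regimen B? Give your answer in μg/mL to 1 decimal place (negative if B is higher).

Regimen A: f = (1/2)^(12/4) ≈ 0.1250; Cmin,ss = (1155/222)·f/(1−f) ≈ 0.743 μg/mL.
Regimen B: f = (1/2)^(8/4) ≈ 0.2500; Cmin,ss = (223/222)·f/(1−f) ≈ 0.335 μg/mL.
Difference ≈ 0.743 − 0.335 ≈ 0.408 μg/mL.

0.4 μg/mL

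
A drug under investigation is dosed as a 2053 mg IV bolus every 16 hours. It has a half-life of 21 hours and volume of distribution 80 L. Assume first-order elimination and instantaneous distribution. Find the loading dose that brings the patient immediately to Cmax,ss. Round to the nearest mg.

f = (1/2)^(16/21) ≈ 0.589717; accumulation ratio R = 1/(1−f) ≈ 2.43734.
Loading dose to hit Cmax,ss on first dose: D_load = D_maint·R ≈ 2053 × 2.43734 ≈ 5003.86 mg.

5004 mg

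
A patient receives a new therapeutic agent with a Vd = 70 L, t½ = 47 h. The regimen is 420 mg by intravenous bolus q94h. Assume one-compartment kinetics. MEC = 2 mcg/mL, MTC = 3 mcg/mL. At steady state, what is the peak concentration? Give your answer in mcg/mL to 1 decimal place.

τ = 94 h = 2 half-lives, so f = (1/2)^2 = 0.25.
Accumulation ratio R = 1/(1 − f) = 1/0.75 = 4/3.
Single-dose peak C₀ = D/Vd = 420/70 = 6 mcg/mL.
Steady-state peak Cmax,ss = C₀·R = 6 × 4/3 ≈ 8.000 mcg/mL.
Peak 8.0 mcg/mL vs MTC 3 mcg/mL: exceeds toxic threshold.

8.0 mcg/mL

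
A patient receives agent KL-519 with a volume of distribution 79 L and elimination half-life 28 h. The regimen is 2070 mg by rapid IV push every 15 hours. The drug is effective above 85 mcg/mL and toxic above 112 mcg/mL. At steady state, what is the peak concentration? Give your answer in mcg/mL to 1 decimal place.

τ/t½ = 15/28 ≈ 0.53571, so fraction remaining f = (1/2)^(15/28) ≈ 0.6898.
At steady state, accumulation factor R = 1/(1 − e^(−kτ)) ≈ 3.2237.
Single-dose peak C₀ = D/Vd = 2070/79 ≈ 26.203 mcg/mL.
Steady-state peak Cmax,ss = C₀·R ≈ 26.203 × 3.2237 ≈ 84.471 mcg/mL.
Peak 84.5 mcg/mL vs MTC 112 mcg/mL: below toxic threshold.

84.5 mcg/mL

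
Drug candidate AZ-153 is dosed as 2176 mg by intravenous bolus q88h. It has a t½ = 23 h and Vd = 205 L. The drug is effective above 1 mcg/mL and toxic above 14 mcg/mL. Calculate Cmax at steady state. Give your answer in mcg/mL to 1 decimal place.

Over one 88-h interval, 88/23 ≈ 3.8261 half-lives elapse, leaving f ≈ 0.0705 of each dose.
Accumulation ratio R = 1/(1 − f) ≈ 1/0.9295 ≈ 1.0758.
Each bolus raises the concentration by D/Vd = 2176/205 ≈ 10.615 mcg/mL.
Steady-state peak Cmax,ss = C₀·R ≈ 10.615 × 1.0758 ≈ 11.420 mcg/mL.
Peak 11.4 mcg/mL vs MTC 14 mcg/mL: below toxic threshold.

11.4 mcg/mL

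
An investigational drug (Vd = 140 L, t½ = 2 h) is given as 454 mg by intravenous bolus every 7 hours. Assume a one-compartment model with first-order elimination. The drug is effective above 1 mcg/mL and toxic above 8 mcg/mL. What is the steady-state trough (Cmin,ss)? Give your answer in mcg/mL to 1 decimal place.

Over one 7-h interval, 7/2 ≈ 3.5 half-lives elapse, leaving f ≈ 0.0884 of each dose.
Accumulation ratio R = 1/(1 − f) ≈ 1/0.9116 ≈ 1.0970.
Single-dose peak C₀ = D/Vd = 454/140 ≈ 3.243 mcg/mL.
Cmax,ss = C₀/(1 − f) ≈ 3.243/0.9116 ≈ 3.557 mcg/mL.
Steady-state trough Cmin,ss = Cmax,ss·f ≈ 3.557 × 0.0884 ≈ 0.314 mcg/mL.
Trough 0.3 mcg/mL vs MEC 1 mcg/mL: subtherapeutic.

0.3 mcg/mL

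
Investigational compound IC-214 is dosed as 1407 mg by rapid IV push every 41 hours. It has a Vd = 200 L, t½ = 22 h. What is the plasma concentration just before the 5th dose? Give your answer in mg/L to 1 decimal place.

f = (1/2)^(τ/t½) = (1/2)^(41/22) ≈ 0.2748.
C₀ = D/Vd = 1407/200 ≈ 7.035 mg/L.
Before the 5th dose, 4 doses have been given. Superposition: Cmin = C₀·(f + f² + … + f^4).
≈ 7.035 × (0.2748 + 0.0755 + 0.0208 + 0.0057) ≈ 7.035 × 0.3768 ≈ 2.651 mg/L.

2.7 mg/L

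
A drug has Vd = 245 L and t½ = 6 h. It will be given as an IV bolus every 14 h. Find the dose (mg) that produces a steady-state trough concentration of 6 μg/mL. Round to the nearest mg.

5938 mg

τ/t½ = 14/6 ≈ 2.3333, so f = (1/2)^(14/6) ≈ 0.198425.
Cmin,ss = (D/Vd)·f/(1−f), so D = Cmin,ss·Vd·(1−f)/f.
D = 6 × 245 × (1−f)/f ≈ 6 × 245 × 4.03969 ≈ 5938.34 mg.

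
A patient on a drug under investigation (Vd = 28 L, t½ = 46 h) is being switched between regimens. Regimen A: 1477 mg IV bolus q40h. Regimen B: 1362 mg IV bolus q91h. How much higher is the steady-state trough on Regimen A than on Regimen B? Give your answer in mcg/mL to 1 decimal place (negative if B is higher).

Regimen A: f = (1/2)^(40/46) ≈ 0.5473; Cmin,ss = (1477/28)·f/(1−f) ≈ 63.773 mcg/mL.
Regimen B: f = (1/2)^(91/46) ≈ 0.2538; Cmin,ss = (1362/28)·f/(1−f) ≈ 16.545 mcg/mL.
Difference ≈ 63.773 − 16.545 ≈ 47.228 mcg/mL.

47.2 mcg/mL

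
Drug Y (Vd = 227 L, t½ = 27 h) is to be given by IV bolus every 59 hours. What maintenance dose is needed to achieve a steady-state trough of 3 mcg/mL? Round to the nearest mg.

τ/t½ = 59/27 ≈ 2.1852, so f = (1/2)^(59/27) ≈ 0.219884.
Cmin,ss = (D/Vd)·f/(1−f), so D = Cmin,ss·Vd·(1−f)/f.
D = 3 × 227 × (1−f)/f ≈ 3 × 227 × 3.54785 ≈ 2416.09 mg.

2416 mg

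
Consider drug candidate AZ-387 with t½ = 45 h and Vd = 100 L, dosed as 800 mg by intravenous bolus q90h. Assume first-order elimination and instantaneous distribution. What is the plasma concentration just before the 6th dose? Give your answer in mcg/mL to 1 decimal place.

f = (1/2)^(τ/t½) = (1/2)^(90/45) ≈ 0.2500.
C₀ = D/Vd = 800/100 ≈ 8.000 mcg/mL.
Before the 6th dose, 5 doses have been given. Superposition: Cmin = C₀·(f + f² + … + f^5).
≈ 8.000 × (0.2500 + 0.0625 + 0.0156 + 0.0039 + 0.0010) ≈ 8.000 × 0.3330 ≈ 2.664 mcg/mL.

2.7 mcg/mL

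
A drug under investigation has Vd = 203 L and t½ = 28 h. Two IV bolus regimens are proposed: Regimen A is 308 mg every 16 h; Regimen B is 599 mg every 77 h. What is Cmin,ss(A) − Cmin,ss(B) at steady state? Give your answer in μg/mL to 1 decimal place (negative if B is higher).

Regimen A: f = (1/2)^(16/28) ≈ 0.6730; Cmin,ss = (308/203)·f/(1−f) ≈ 3.123 μg/mL.
Regimen B: f = (1/2)^(77/28) ≈ 0.1487; Cmin,ss = (599/203)·f/(1−f) ≈ 0.515 μg/mL.
Difference ≈ 3.123 − 0.515 ≈ 2.608 μg/mL.

2.6 μg/mL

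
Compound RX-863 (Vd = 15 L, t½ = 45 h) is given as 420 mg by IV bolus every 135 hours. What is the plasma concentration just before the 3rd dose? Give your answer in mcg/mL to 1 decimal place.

3.9 mcg/mL

f = (1/2)^(τ/t½) = (1/2)^(135/45) ≈ 0.1250.
C₀ = D/Vd = 420/15 ≈ 28.000 mcg/mL.
Before the 3rd dose, 2 doses have been given. Superposition: Cmin = C₀·(f + f²).
≈ 28.000 × (0.1250 + 0.0156) ≈ 28.000 × 0.1406 ≈ 3.937 mcg/mL.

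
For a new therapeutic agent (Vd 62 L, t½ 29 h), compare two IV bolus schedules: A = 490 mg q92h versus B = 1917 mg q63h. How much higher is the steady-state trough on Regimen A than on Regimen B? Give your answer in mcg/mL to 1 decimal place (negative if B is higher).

Regimen A: f = (1/2)^(92/29) ≈ 0.1109; Cmin,ss = (490/62)·f/(1−f) ≈ 0.986 mcg/mL.
Regimen B: f = (1/2)^(63/29) ≈ 0.2218; Cmin,ss = (1917/62)·f/(1−f) ≈ 8.813 mcg/mL.
Difference ≈ 0.986 − 8.813 ≈ -7.827 mcg/mL.

-7.8 mcg/mL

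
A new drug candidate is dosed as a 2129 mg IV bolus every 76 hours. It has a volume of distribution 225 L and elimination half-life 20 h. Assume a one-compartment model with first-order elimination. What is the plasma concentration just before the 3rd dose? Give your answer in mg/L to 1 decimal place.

0.7 mg/L

f = (1/2)^(τ/t½) = (1/2)^(76/20) ≈ 0.0718.
C₀ = D/Vd = 2129/225 ≈ 9.462 mg/L.
Before the 3rd dose, 2 doses have been given. Superposition: Cmin = C₀·(f + f²).
≈ 9.462 × (0.0718 + 0.0052) ≈ 9.462 × 0.0770 ≈ 0.729 mg/L.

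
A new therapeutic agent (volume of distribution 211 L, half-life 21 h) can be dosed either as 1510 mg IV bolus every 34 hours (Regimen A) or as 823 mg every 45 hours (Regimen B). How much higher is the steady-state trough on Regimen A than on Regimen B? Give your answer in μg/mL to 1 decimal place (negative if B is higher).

Regimen A: f = (1/2)^(34/21) ≈ 0.3256; Cmin,ss = (1510/211)·f/(1−f) ≈ 3.455 μg/mL.
Regimen B: f = (1/2)^(45/21) ≈ 0.2264; Cmin,ss = (823/211)·f/(1−f) ≈ 1.142 μg/mL.
Difference ≈ 3.455 − 1.142 ≈ 2.313 μg/mL.

2.3 μg/mL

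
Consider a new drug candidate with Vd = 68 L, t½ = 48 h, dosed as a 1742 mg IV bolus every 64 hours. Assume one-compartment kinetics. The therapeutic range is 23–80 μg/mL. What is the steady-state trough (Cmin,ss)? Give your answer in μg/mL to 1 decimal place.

τ/t½ = 64/48 ≈ 1.3333, so fraction remaining f = (1/2)^(64/48) ≈ 0.3969.
Accumulation ratio R = 1/(1 − f) ≈ 1/0.6031 ≈ 1.6581.
Each bolus raises the concentration by D/Vd = 1742/68 ≈ 25.618 μg/mL.
Steady-state peak Cmax,ss = C₀·R ≈ 25.618 × 1.6581 ≈ 42.477 μg/mL.
One interval later, Cmin,ss = Cmax,ss·e^(−kτ) ≈ 42.477 × 0.3969 ≈ 16.859 μg/mL.
Trough 16.9 μg/mL vs MEC 23 μg/mL: subtherapeutic.

16.9 μg/mL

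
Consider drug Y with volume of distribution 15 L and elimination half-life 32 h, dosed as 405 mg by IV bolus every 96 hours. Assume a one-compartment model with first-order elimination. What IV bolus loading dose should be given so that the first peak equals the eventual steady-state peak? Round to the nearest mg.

463 mg

f = (1/2)^(96/32) ≈ 0.125000; accumulation ratio R = 1/(1−f) ≈ 1.14286.
Loading dose to hit Cmax,ss on first dose: D_load = D_maint·R ≈ 405 × 1.14286 ≈ 462.86 mg.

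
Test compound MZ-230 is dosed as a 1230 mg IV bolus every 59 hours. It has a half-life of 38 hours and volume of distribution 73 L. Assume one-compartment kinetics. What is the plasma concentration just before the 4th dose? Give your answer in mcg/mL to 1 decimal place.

f = (1/2)^(τ/t½) = (1/2)^(59/38) ≈ 0.3409.
C₀ = D/Vd = 1230/73 ≈ 16.849 mcg/mL.
Before the 4th dose, 3 doses have been given. Superposition: Cmin = C₀·(f + f² + … + f^3).
≈ 16.849 × (0.3409 + 0.1162 + 0.0396) ≈ 16.849 × 0.4967 ≈ 8.369 mcg/mL.

8.4 mcg/mL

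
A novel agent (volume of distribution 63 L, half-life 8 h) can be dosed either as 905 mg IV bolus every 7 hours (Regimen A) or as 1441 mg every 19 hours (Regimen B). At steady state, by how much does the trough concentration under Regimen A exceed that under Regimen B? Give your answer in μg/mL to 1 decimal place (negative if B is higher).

Regimen A: f = (1/2)^(7/8) ≈ 0.5453; Cmin,ss = (905/63)·f/(1−f) ≈ 17.227 μg/mL.
Regimen B: f = (1/2)^(19/8) ≈ 0.1928; Cmin,ss = (1441/63)·f/(1−f) ≈ 5.463 μg/mL.
Difference ≈ 17.227 − 5.463 ≈ 11.764 μg/mL.

11.8 μg/mL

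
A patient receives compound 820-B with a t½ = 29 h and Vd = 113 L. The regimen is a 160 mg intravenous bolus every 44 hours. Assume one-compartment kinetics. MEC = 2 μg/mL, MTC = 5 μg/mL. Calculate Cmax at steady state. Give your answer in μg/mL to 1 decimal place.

2.2 μg/mL

τ/t½ = 44/29 ≈ 1.5172, so fraction remaining f = (1/2)^(44/29) ≈ 0.3494.
Accumulation ratio R = 1/(1 − f) ≈ 1/0.6506 ≈ 1.5370.
Single-dose peak C₀ = D/Vd = 160/113 ≈ 1.416 μg/mL.
Steady-state peak Cmax,ss = C₀·R ≈ 1.416 × 1.5370 ≈ 2.176 μg/mL.
Peak 2.2 μg/mL vs MTC 5 μg/mL: below toxic threshold.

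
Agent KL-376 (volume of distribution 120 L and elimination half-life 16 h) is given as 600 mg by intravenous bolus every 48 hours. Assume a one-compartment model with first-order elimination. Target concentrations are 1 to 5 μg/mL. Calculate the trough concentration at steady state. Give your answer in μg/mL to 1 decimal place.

0.7 μg/mL

The dosing interval is 3 half-lives, so f = 2^(−3) = 0.125.
At steady state, R = 1/(1 − 0.125) = 8/7.
Single-dose peak C₀ = D/Vd = 600/120 = 5 μg/mL.
Steady-state peak Cmax,ss = C₀·R = 5 × 8/7 ≈ 5.714 μg/mL.
Steady-state trough Cmin,ss = Cmax,ss·f ≈ 5.714 × 0.125 ≈ 0.714 μg/mL.
Trough 0.7 μg/mL vs MEC 1 μg/mL: subtherapeutic.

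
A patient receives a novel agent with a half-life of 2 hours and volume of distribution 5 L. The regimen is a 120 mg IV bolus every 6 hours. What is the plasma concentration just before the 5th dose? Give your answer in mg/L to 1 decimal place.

f = (1/2)^(τ/t½) = (1/2)^(6/2) ≈ 0.1250.
C₀ = D/Vd = 120/5 ≈ 24.000 mg/L.
Before the 5th dose, 4 doses have been given. Superposition: Cmin = C₀·(f + f² + … + f^4).
≈ 24.000 × (0.1250 + 0.0156 + 0.0020 + 0.0002) ≈ 24.000 × 0.1428 ≈ 3.427 mg/L.

3.4 mg/L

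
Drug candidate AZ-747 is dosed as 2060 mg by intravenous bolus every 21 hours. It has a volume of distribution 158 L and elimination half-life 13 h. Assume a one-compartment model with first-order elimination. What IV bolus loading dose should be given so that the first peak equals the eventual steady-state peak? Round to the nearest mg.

3058 mg

f = (1/2)^(21/13) ≈ 0.326378; accumulation ratio R = 1/(1−f) ≈ 1.48451.
Loading dose to hit Cmax,ss on first dose: D_load = D_maint·R ≈ 2060 × 1.48451 ≈ 3058.09 mg.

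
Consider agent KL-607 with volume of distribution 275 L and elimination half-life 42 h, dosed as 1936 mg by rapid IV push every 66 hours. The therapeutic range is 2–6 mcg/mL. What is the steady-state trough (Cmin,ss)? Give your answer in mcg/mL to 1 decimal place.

τ/t½ = 66/42 ≈ 1.5714, so fraction remaining f = (1/2)^(66/42) ≈ 0.3365.
Accumulation ratio R = 1/(1 − f) ≈ 1/0.6635 ≈ 1.5072.
Single-dose peak C₀ = D/Vd = 1936/275 ≈ 7.040 mcg/mL.
Steady-state peak Cmax,ss = C₀·R ≈ 7.040 × 1.5072 ≈ 10.611 mcg/mL.
One interval later, Cmin,ss = Cmax,ss·e^(−kτ) ≈ 10.611 × 0.3365 ≈ 3.571 mcg/mL.
Trough 3.6 mcg/mL vs MEC 2 mcg/mL: adequate.

3.6 mcg/mL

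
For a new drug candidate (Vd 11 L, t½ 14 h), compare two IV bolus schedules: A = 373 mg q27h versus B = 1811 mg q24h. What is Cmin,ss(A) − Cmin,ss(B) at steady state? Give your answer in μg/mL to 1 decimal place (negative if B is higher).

-60.1 μg/mL

Regimen A: f = (1/2)^(27/14) ≈ 0.2627; Cmin,ss = (373/11)·f/(1−f) ≈ 12.082 μg/mL.
Regimen B: f = (1/2)^(24/14) ≈ 0.3048; Cmin,ss = (1811/11)·f/(1−f) ≈ 72.182 μg/mL.
Difference ≈ 12.082 − 72.182 ≈ -60.100 μg/mL.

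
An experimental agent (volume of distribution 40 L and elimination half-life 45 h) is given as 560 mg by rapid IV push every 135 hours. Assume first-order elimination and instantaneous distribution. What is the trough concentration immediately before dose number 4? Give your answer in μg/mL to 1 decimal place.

2.0 μg/mL

f = (1/2)^(τ/t½) = (1/2)^(135/45) ≈ 0.1250.
C₀ = D/Vd = 560/40 ≈ 14.000 μg/mL.
Before the 4th dose, 3 doses have been given. Superposition: Cmin = C₀·(f + f² + … + f^3).
≈ 14.000 × (0.1250 + 0.0156 + 0.0020) ≈ 14.000 × 0.1426 ≈ 1.996 μg/mL.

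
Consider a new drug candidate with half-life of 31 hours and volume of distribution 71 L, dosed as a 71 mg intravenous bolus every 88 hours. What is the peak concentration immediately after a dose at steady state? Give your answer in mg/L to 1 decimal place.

1.2 mg/L

k = ln2/t½ = ln2/31 ≈ 0.022360 h⁻¹; fraction remaining f = e^(−kτ) = e^(−0.022360×88) ≈ 0.1398.
Accumulation ratio R = 1/(1 − f) ≈ 1/0.8602 ≈ 1.1625.
Single-dose peak C₀ = D/Vd = 71/71 ≈ 1.000 mg/L.
Steady-state peak Cmax,ss = C₀·R ≈ 1.000 × 1.1625 ≈ 1.163 mg/L.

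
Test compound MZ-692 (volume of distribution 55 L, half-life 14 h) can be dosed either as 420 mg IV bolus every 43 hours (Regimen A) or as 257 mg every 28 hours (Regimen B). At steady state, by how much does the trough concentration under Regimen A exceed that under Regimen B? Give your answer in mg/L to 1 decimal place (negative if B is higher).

Regimen A: f = (1/2)^(43/14) ≈ 0.1190; Cmin,ss = (420/55)·f/(1−f) ≈ 1.031 mg/L.
Regimen B: f = (1/2)^(28/14) ≈ 0.2500; Cmin,ss = (257/55)·f/(1−f) ≈ 1.558 mg/L.
Difference ≈ 1.031 − 1.558 ≈ -0.527 mg/L.

-0.5 mg/L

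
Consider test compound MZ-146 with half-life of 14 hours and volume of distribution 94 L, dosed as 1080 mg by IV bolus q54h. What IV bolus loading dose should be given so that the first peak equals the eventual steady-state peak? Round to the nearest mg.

f = (1/2)^(54/14) ≈ 0.069006; accumulation ratio R = 1/(1−f) ≈ 1.07412.
Loading dose to hit Cmax,ss on first dose: D_load = D_maint·R ≈ 1080 × 1.07412 ≈ 1160.05 mg.

1160 mg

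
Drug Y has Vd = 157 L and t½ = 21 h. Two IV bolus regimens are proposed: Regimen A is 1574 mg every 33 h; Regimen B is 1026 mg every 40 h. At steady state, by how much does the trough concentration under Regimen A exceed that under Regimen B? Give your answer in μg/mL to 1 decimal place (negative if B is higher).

Regimen A: f = (1/2)^(33/21) ≈ 0.3365; Cmin,ss = (1574/157)·f/(1−f) ≈ 5.085 μg/mL.
Regimen B: f = (1/2)^(40/21) ≈ 0.2671; Cmin,ss = (1026/157)·f/(1−f) ≈ 2.382 μg/mL.
Difference ≈ 5.085 − 2.382 ≈ 2.703 μg/mL.

2.7 μg/mL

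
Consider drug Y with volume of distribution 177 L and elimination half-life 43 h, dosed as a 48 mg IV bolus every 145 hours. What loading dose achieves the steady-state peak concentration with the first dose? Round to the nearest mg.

f = (1/2)^(145/43) ≈ 0.096583; accumulation ratio R = 1/(1−f) ≈ 1.10691.
Loading dose to hit Cmax,ss on first dose: D_load = D_maint·R ≈ 48 × 1.10691 ≈ 53.13 mg.

53 mg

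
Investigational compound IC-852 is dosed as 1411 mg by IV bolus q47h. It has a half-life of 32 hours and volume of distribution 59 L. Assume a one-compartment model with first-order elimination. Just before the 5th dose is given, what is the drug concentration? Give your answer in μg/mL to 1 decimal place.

13.3 μg/mL

f = (1/2)^(τ/t½) = (1/2)^(47/32) ≈ 0.3613.
C₀ = D/Vd = 1411/59 ≈ 23.915 μg/mL.
Before the 5th dose, 4 doses have been given. Superposition: Cmin = C₀·(f + f² + … + f^4).
≈ 23.915 × (0.3613 + 0.1305 + 0.0472 + 0.0170) ≈ 23.915 × 0.5560 ≈ 13.297 μg/mL.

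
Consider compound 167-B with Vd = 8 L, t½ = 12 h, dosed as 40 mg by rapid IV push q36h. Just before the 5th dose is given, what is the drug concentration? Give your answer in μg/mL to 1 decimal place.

0.7 μg/mL

f = (1/2)^(τ/t½) = (1/2)^(36/12) ≈ 0.1250.
C₀ = D/Vd = 40/8 ≈ 5.000 μg/mL.
Before the 5th dose, 4 doses have been given. Superposition: Cmin = C₀·(f + f² + … + f^4).
≈ 5.000 × (0.1250 + 0.0156 + 0.0020 + 0.0002) ≈ 5.000 × 0.1428 ≈ 0.714 μg/mL.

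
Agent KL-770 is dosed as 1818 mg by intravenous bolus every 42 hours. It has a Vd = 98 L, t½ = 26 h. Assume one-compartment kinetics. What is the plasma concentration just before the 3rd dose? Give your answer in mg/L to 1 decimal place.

f = (1/2)^(τ/t½) = (1/2)^(42/26) ≈ 0.3264.
C₀ = D/Vd = 1818/98 ≈ 18.551 mg/L.
Before the 3rd dose, 2 doses have been given. Superposition: Cmin = C₀·(f + f²).
≈ 18.551 × (0.3264 + 0.1065) ≈ 18.551 × 0.4329 ≈ 8.031 mg/L.

8.0 mg/L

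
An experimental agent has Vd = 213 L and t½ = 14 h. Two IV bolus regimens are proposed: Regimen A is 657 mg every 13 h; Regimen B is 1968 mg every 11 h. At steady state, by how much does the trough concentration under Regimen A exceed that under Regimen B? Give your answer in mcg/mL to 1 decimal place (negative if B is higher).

Regimen A: f = (1/2)^(13/14) ≈ 0.5254; Cmin,ss = (657/213)·f/(1−f) ≈ 3.415 mcg/mL.
Regimen B: f = (1/2)^(11/14) ≈ 0.5801; Cmin,ss = (1968/213)·f/(1−f) ≈ 12.764 mcg/mL.
Difference ≈ 3.415 − 12.764 ≈ -9.349 mcg/mL.

-9.3 mcg/mL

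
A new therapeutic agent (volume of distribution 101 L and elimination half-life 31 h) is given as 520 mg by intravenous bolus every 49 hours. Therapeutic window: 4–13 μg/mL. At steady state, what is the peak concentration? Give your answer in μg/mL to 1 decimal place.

7.7 μg/mL

k = ln2/t½ = ln2/31 ≈ 0.022360 h⁻¹; fraction remaining f = e^(−kτ) = e^(−0.022360×49) ≈ 0.3343.
Accumulation ratio R = 1/(1 − f) ≈ 1/0.6657 ≈ 1.5022.
Each bolus raises the concentration by D/Vd = 520/101 ≈ 5.149 μg/mL.
Cmax,ss = C₀/(1 − f) ≈ 5.149/0.6657 ≈ 7.735 μg/mL.
Peak 7.7 μg/mL vs MTC 13 μg/mL: below toxic threshold.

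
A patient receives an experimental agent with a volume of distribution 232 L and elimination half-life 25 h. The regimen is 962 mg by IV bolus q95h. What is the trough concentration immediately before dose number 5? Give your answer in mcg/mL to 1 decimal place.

f = (1/2)^(τ/t½) = (1/2)^(95/25) ≈ 0.0718.
C₀ = D/Vd = 962/232 ≈ 4.147 mcg/mL.
Before the 5th dose, 4 doses have been given. Superposition: Cmin = C₀·(f + f² + … + f^4).
≈ 4.147 × (0.0718 + 0.0052 + 0.0004 + 0.0000) ≈ 4.147 × 0.0774 ≈ 0.321 mcg/mL.

0.3 mcg/mL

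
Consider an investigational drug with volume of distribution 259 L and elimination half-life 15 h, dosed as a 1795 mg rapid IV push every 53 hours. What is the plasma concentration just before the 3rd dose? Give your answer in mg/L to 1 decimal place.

f = (1/2)^(τ/t½) = (1/2)^(53/15) ≈ 0.0864.
C₀ = D/Vd = 1795/259 ≈ 6.931 mg/L.
Before the 3rd dose, 2 doses have been given. Superposition: Cmin = C₀·(f + f²).
≈ 6.931 × (0.0864 + 0.0075) ≈ 6.931 × 0.0939 ≈ 0.651 mg/L.

0.7 mg/L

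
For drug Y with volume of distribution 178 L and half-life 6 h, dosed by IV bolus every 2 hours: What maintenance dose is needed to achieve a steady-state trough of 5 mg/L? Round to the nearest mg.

τ/t½ = 2/6 ≈ 0.33333, so f = (1/2)^(2/6) ≈ 0.793701.
Cmin,ss = (D/Vd)·f/(1−f), so D = Cmin,ss·Vd·(1−f)/f.
D = 5 × 178 × (1−f)/f ≈ 5 × 178 × 0.25992 ≈ 231.33 mg.

231 mg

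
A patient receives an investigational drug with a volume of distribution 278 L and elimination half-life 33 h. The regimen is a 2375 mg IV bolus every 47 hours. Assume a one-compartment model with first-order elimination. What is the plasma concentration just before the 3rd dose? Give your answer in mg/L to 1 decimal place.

4.4 mg/L

f = (1/2)^(τ/t½) = (1/2)^(47/33) ≈ 0.3726.
C₀ = D/Vd = 2375/278 ≈ 8.543 mg/L.
Before the 3rd dose, 2 doses have been given. Superposition: Cmin = C₀·(f + f²).
≈ 8.543 × (0.3726 + 0.1388) ≈ 8.543 × 0.5114 ≈ 4.369 mg/L.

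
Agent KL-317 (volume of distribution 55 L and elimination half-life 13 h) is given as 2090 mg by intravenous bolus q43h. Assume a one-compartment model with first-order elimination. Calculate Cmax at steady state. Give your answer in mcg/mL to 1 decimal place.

τ/t½ = 43/13 ≈ 3.3077, so fraction remaining f = (1/2)^(43/13) ≈ 0.1010.
At steady state, accumulation factor R = 1/(1 − e^(−kτ)) ≈ 1.1123.
Single-dose peak C₀ = D/Vd = 2090/55 ≈ 38.000 mcg/mL.
Steady-state peak Cmax,ss = C₀·R ≈ 38.000 × 1.1123 ≈ 42.267 mcg/mL.

42.3 mcg/mL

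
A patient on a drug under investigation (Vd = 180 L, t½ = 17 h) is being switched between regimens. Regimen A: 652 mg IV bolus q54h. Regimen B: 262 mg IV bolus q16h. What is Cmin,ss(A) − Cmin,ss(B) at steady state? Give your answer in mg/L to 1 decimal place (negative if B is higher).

Regimen A: f = (1/2)^(54/17) ≈ 0.1106; Cmin,ss = (652/180)·f/(1−f) ≈ 0.450 mg/L.
Regimen B: f = (1/2)^(16/17) ≈ 0.5208; Cmin,ss = (262/180)·f/(1−f) ≈ 1.582 mg/L.
Difference ≈ 0.450 − 1.582 ≈ -1.132 mg/L.

-1.1 mg/L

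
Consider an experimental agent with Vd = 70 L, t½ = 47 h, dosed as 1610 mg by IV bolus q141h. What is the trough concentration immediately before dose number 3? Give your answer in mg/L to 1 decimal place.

f = (1/2)^(τ/t½) = (1/2)^(141/47) ≈ 0.1250.
C₀ = D/Vd = 1610/70 ≈ 23.000 mg/L.
Before the 3rd dose, 2 doses have been given. Superposition: Cmin = C₀·(f + f²).
≈ 23.000 × (0.1250 + 0.0156) ≈ 23.000 × 0.1406 ≈ 3.234 mg/L.

3.2 mg/L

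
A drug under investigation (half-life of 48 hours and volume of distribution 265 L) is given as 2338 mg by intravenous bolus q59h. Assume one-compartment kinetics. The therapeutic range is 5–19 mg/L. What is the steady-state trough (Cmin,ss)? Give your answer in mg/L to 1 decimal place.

6.6 mg/L

k = ln2/t½ = ln2/48 ≈ 0.014441 h⁻¹; fraction remaining f = e^(−kτ) = e^(−0.014441×59) ≈ 0.4266.
Accumulation ratio R = 1/(1 − f) ≈ 1/0.5734 ≈ 1.7440.
Each bolus raises the concentration by D/Vd = 2338/265 ≈ 8.823 mg/L.
Steady-state peak Cmax,ss = C₀·R ≈ 8.823 × 1.7440 ≈ 15.387 mg/L.
Steady-state trough Cmin,ss = Cmax,ss·f ≈ 15.387 × 0.4266 ≈ 6.564 mg/L.
Trough 6.6 mg/L vs MEC 5 mg/L: adequate.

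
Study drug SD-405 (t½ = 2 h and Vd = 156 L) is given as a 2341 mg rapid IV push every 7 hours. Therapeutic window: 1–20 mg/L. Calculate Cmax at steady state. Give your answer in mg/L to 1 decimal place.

Over one 7-h interval, 7/2 ≈ 3.5 half-lives elapse, leaving f ≈ 0.0884 of each dose.
At steady state, accumulation factor R = 1/(1 − e^(−kτ)) ≈ 1.0970.
Each bolus raises the concentration by D/Vd = 2341/156 ≈ 15.006 mg/L.
Steady-state peak Cmax,ss = C₀·R ≈ 15.006 × 1.0970 ≈ 16.462 mg/L.
Peak 16.5 mg/L vs MTC 20 mg/L: below toxic threshold.

16.5 mg/L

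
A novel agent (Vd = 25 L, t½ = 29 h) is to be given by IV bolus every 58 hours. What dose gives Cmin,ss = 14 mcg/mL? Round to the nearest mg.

1050 mg

τ/t½ = 58/29 ≈ 2, so f = (1/2)^(58/29) ≈ 0.250000.
Cmin,ss = (D/Vd)·f/(1−f), so D = Cmin,ss·Vd·(1−f)/f.
D = 14 × 25 × (1−f)/f ≈ 14 × 25 × 3.00000 ≈ 1050.00 mg.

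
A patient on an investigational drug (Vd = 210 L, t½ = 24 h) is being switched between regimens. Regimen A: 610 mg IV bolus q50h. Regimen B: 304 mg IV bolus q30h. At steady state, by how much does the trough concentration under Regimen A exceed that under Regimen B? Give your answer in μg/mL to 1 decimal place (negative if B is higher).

Regimen A: f = (1/2)^(50/24) ≈ 0.2360; Cmin,ss = (610/210)·f/(1−f) ≈ 0.897 μg/mL.
Regimen B: f = (1/2)^(30/24) ≈ 0.4204; Cmin,ss = (304/210)·f/(1−f) ≈ 1.050 μg/mL.
Difference ≈ 0.897 − 1.050 ≈ -0.153 μg/mL.

-0.2 μg/mL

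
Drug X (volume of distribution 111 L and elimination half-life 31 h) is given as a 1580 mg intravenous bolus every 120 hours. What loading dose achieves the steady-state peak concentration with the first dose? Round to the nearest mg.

f = (1/2)^(120/31) ≈ 0.068347; accumulation ratio R = 1/(1−f) ≈ 1.07336.
Loading dose to hit Cmax,ss on first dose: D_load = D_maint·R ≈ 1580 × 1.07336 ≈ 1695.91 mg.

1696 mg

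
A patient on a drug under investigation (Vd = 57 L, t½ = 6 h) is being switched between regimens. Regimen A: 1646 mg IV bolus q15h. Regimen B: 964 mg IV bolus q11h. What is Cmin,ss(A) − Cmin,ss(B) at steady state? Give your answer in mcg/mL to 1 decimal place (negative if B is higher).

Regimen A: f = (1/2)^(15/6) ≈ 0.1768; Cmin,ss = (1646/57)·f/(1−f) ≈ 6.202 mcg/mL.
Regimen B: f = (1/2)^(11/6) ≈ 0.2806; Cmin,ss = (964/57)·f/(1−f) ≈ 6.597 mcg/mL.
Difference ≈ 6.202 − 6.597 ≈ -0.395 mcg/mL.

-0.4 mcg/mL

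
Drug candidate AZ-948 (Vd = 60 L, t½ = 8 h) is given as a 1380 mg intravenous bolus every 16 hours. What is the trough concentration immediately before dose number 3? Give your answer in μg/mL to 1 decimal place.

7.2 μg/mL

f = (1/2)^(τ/t½) = (1/2)^(16/8) ≈ 0.2500.
C₀ = D/Vd = 1380/60 ≈ 23.000 μg/mL.
Before the 3rd dose, 2 doses have been given. Superposition: Cmin = C₀·(f + f²).
≈ 23.000 × (0.2500 + 0.0625) ≈ 23.000 × 0.3125 ≈ 7.188 μg/mL.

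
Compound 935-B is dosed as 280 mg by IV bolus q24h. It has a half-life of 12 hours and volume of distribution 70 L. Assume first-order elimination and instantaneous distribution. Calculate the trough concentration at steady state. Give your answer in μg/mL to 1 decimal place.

1.3 μg/mL

The dosing interval is 2 half-lives, so f = 2^(−2) = 0.25.
Accumulation ratio R = 1/(1 − f) = 1/0.75 = 4/3.
Single-dose peak C₀ = D/Vd = 280/70 = 4 μg/mL.
Steady-state peak Cmax,ss = C₀·R = 4 × 4/3 ≈ 5.333 μg/mL.
Steady-state trough Cmin,ss = Cmax,ss·f ≈ 5.333 × 0.25 ≈ 1.333 μg/mL.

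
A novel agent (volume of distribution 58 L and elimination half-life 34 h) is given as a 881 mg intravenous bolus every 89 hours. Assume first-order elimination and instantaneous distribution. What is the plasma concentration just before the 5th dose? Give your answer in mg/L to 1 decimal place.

3.0 mg/L

f = (1/2)^(τ/t½) = (1/2)^(89/34) ≈ 0.1629.
C₀ = D/Vd = 881/58 ≈ 15.190 mg/L.
Before the 5th dose, 4 doses have been given. Superposition: Cmin = C₀·(f + f² + … + f^4).
≈ 15.190 × (0.1629 + 0.0265 + 0.0043 + 0.0007) ≈ 15.190 × 0.1944 ≈ 2.953 mg/L.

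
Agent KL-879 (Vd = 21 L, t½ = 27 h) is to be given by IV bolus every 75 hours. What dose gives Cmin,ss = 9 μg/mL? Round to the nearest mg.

τ/t½ = 75/27 ≈ 2.7778, so f = (1/2)^(75/27) ≈ 0.145816.
Cmin,ss = (D/Vd)·f/(1−f), so D = Cmin,ss·Vd·(1−f)/f.
D = 9 × 21 × (1−f)/f ≈ 9 × 21 × 5.85796 ≈ 1107.15 mg.

1107 mg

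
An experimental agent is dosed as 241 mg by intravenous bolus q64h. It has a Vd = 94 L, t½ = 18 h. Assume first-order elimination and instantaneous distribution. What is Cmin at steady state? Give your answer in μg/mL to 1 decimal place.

Over one 64-h interval, 64/18 ≈ 3.5556 half-lives elapse, leaving f ≈ 0.0850 of each dose.
At steady state, accumulation factor R = 1/(1 − e^(−kτ)) ≈ 1.0929.
Single-dose peak C₀ = D/Vd = 241/94 ≈ 2.564 μg/mL.
Cmax,ss = C₀/(1 − f) ≈ 2.564/0.9150 ≈ 2.802 μg/mL.
Steady-state trough Cmin,ss = Cmax,ss·f ≈ 2.802 × 0.0850 ≈ 0.238 μg/mL.

0.2 μg/mL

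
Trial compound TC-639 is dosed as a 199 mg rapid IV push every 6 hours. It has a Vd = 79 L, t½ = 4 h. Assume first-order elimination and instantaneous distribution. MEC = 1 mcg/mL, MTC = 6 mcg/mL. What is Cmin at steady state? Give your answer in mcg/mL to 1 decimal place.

1.4 mcg/mL

k = ln2/t½ = ln2/4 ≈ 0.173287 h⁻¹; fraction remaining f = e^(−kτ) = e^(−0.173287×6) ≈ 0.3536.
Accumulation ratio R = 1/(1 − f) ≈ 1/0.6464 ≈ 1.5470.
Single-dose peak C₀ = D/Vd = 199/79 ≈ 2.519 mcg/mL.
Steady-state peak Cmax,ss = C₀·R ≈ 2.519 × 1.5470 ≈ 3.897 mcg/mL.
Steady-state trough Cmin,ss = Cmax,ss·f ≈ 3.897 × 0.3536 ≈ 1.378 mcg/mL.
Trough 1.4 mcg/mL vs MEC 1 mcg/mL: adequate.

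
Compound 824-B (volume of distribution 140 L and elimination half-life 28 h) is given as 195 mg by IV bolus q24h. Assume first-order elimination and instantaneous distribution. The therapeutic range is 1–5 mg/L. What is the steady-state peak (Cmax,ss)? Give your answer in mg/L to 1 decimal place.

k = ln2/t½ = ln2/28 ≈ 0.024755 h⁻¹; fraction remaining f = e^(−kτ) = e^(−0.024755×24) ≈ 0.5520.
Accumulation ratio R = 1/(1 − f) ≈ 1/0.4480 ≈ 2.2321.
Single-dose peak C₀ = D/Vd = 195/140 ≈ 1.393 mg/L.
Cmax,ss = C₀/(1 − f) ≈ 1.393/0.4480 ≈ 3.109 mg/L.
Peak 3.1 mg/L vs MTC 5 mg/L: below toxic threshold.

3.1 mg/L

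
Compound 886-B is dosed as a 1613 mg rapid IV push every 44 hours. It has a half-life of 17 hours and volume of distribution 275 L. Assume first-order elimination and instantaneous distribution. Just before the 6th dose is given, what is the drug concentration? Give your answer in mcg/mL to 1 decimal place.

1.2 mcg/mL

f = (1/2)^(τ/t½) = (1/2)^(44/17) ≈ 0.1663.
C₀ = D/Vd = 1613/275 ≈ 5.865 mcg/mL.
Before the 6th dose, 5 doses have been given. Superposition: Cmin = C₀·(f + f² + … + f^5).
≈ 5.865 × (0.1663 + 0.0277 + 0.0046 + 0.0008 + 0.0001) ≈ 5.865 × 0.1995 ≈ 1.170 mcg/mL.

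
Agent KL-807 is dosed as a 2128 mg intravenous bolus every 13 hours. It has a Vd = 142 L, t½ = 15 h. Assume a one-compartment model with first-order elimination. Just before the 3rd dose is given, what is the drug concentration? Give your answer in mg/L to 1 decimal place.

12.7 mg/L

f = (1/2)^(τ/t½) = (1/2)^(13/15) ≈ 0.5484.
C₀ = D/Vd = 2128/142 ≈ 14.986 mg/L.
Before the 3rd dose, 2 doses have been given. Superposition: Cmin = C₀·(f + f²).
≈ 14.986 × (0.5484 + 0.3007) ≈ 14.986 × 0.8491 ≈ 12.725 mg/L.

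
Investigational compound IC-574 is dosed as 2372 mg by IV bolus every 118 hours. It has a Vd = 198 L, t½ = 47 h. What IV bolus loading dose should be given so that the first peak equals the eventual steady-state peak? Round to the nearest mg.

2877 mg

f = (1/2)^(118/47) ≈ 0.175478; accumulation ratio R = 1/(1−f) ≈ 1.21282.
Loading dose to hit Cmax,ss on first dose: D_load = D_maint·R ≈ 2372 × 1.21282 ≈ 2876.81 mg.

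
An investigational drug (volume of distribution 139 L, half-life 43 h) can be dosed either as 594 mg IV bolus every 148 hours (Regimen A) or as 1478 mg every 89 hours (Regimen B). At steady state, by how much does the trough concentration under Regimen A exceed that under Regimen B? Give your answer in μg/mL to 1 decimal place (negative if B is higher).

-2.9 μg/mL

Regimen A: f = (1/2)^(148/43) ≈ 0.0920; Cmin,ss = (594/139)·f/(1−f) ≈ 0.433 μg/mL.
Regimen B: f = (1/2)^(89/43) ≈ 0.2382; Cmin,ss = (1478/139)·f/(1−f) ≈ 3.325 μg/mL.
Difference ≈ 0.433 − 3.325 ≈ -2.892 μg/mL.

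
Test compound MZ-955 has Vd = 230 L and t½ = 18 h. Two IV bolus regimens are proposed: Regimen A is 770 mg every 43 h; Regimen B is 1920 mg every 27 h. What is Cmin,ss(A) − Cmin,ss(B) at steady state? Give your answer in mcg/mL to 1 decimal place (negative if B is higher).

-3.8 mcg/mL

Regimen A: f = (1/2)^(43/18) ≈ 0.1909; Cmin,ss = (770/230)·f/(1−f) ≈ 0.790 mcg/mL.
Regimen B: f = (1/2)^(27/18) ≈ 0.3536; Cmin,ss = (1920/230)·f/(1−f) ≈ 4.567 mcg/mL.
Difference ≈ 0.790 − 4.567 ≈ -3.777 mcg/mL.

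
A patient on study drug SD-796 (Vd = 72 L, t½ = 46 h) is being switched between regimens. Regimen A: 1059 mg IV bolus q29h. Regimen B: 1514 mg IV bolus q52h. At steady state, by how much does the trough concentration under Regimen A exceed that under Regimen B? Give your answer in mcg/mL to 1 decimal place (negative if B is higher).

Regimen A: f = (1/2)^(29/46) ≈ 0.6460; Cmin,ss = (1059/72)·f/(1−f) ≈ 26.841 mcg/mL.
Regimen B: f = (1/2)^(52/46) ≈ 0.4568; Cmin,ss = (1514/72)·f/(1−f) ≈ 17.683 mcg/mL.
Difference ≈ 26.841 − 17.683 ≈ 9.158 mcg/mL.

9.2 mcg/mL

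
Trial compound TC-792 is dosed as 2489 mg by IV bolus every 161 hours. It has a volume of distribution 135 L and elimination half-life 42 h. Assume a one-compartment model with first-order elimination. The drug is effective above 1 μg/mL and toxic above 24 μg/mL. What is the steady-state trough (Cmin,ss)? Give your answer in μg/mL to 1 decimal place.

1.4 μg/mL

τ/t½ = 161/42 ≈ 3.8333, so fraction remaining f = (1/2)^(161/42) ≈ 0.0702.
Accumulation ratio R = 1/(1 − f) ≈ 1/0.9298 ≈ 1.0755.
Single-dose peak C₀ = D/Vd = 2489/135 ≈ 18.437 μg/mL.
Cmax,ss = C₀/(1 − f) ≈ 18.437/0.9298 ≈ 19.829 μg/mL.
Steady-state trough Cmin,ss = Cmax,ss·f ≈ 19.829 × 0.0702 ≈ 1.392 μg/mL.
Trough 1.4 μg/mL vs MEC 1 μg/mL: adequate.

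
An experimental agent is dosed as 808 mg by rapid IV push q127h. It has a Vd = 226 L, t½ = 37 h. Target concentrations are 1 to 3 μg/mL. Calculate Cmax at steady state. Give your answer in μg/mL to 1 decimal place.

3.9 μg/mL

τ/t½ = 127/37 ≈ 3.4324, so fraction remaining f = (1/2)^(127/37) ≈ 0.0926.
At steady state, accumulation factor R = 1/(1 − e^(−kτ)) ≈ 1.1020.
Single-dose peak C₀ = D/Vd = 808/226 ≈ 3.575 μg/mL.
Steady-state peak Cmax,ss = C₀·R ≈ 3.575 × 1.1020 ≈ 3.940 μg/mL.
Peak 3.9 μg/mL vs MTC 3 μg/mL: exceeds toxic threshold.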